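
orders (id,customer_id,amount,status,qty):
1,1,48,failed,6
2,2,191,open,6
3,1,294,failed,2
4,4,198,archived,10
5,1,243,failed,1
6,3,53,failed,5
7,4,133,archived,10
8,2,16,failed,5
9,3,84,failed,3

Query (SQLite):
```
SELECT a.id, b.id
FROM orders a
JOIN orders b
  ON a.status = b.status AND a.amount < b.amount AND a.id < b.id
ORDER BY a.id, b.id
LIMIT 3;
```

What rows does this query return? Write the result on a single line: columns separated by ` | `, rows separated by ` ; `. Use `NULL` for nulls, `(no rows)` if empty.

1 | 3 ; 1 | 5 ; 1 | 6

Pairs (a,b) with same status, a.amount < b.amount, a.id < b.id.
status groups: archived:{4,7} failed:{1,3,5,6,8,9} open:{2}
Ordered by (a.id, b.id); first 3.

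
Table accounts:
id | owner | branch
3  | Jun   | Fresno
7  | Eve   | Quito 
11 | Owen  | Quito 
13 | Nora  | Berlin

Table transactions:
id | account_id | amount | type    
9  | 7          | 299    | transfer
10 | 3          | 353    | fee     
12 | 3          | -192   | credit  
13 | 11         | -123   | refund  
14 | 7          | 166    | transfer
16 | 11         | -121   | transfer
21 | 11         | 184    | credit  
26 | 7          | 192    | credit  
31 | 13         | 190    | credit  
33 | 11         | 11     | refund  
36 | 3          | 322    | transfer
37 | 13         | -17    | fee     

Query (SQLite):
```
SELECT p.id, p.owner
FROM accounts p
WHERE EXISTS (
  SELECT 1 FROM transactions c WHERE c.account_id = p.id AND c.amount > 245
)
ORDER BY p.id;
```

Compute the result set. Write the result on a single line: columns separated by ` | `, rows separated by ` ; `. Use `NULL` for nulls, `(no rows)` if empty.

3 | Jun ; 7 | Eve

For each accounts row, check whether any transactions with matching account_id has amount > 245.
Keep rows where that is true.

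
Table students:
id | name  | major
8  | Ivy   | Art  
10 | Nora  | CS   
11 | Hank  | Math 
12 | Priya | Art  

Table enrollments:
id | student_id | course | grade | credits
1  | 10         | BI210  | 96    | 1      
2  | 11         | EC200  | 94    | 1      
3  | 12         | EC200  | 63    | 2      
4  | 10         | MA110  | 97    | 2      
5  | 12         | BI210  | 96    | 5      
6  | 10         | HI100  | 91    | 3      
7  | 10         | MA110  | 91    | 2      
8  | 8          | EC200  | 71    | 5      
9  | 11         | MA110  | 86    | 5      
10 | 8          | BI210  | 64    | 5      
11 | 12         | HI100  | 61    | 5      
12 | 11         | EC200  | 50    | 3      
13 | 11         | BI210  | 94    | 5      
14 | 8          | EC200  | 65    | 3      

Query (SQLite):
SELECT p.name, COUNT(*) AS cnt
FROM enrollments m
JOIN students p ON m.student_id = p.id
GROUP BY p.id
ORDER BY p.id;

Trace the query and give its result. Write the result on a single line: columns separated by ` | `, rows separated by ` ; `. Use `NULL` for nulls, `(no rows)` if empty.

Join each enrollments row to its students via student_id.
Group joined rows by students.id; compute COUNT(*) per group.
  8: ids {8, 10, 14} → COUNT(*)=3
  10: ids {1, 4, 6, 7} → COUNT(*)=4
  11: ids {2, 9, 12, 13} → COUNT(*)=4
  12: ids {3, 5, 11} → COUNT(*)=3

Ivy | 3 ; Nora | 4 ; Hank | 4 ; Priya | 3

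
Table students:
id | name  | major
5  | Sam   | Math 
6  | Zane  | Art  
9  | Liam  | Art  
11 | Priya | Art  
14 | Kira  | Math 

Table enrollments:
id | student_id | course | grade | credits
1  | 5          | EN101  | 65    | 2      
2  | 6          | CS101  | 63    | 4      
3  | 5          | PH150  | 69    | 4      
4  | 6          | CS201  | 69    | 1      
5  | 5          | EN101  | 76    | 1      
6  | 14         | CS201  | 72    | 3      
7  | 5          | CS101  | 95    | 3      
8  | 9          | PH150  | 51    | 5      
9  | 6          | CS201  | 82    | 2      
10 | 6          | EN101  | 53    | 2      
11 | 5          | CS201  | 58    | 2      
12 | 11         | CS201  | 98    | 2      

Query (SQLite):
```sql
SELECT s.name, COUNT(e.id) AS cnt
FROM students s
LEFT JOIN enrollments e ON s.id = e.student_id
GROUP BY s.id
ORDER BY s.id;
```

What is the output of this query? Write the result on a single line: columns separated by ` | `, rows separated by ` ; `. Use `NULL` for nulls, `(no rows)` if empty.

LEFT JOIN keeps every students row; unmatched ones get NULL for enrollments columns.
Group by students.id and compute COUNT(e.id). COUNT(col) of an all-NULL group is 0.
  5: ids {1, 3, 5, 7, 11} → COUNT(e.id)=5
  6: ids {2, 4, 9, 10} → COUNT(e.id)=4
  9: ids {8} → COUNT(e.id)=1
  11: ids {12} → COUNT(e.id)=1
  14: ids {6} → COUNT(e.id)=1

Sam | 5 ; Zane | 4 ; Liam | 1 ; Priya | 1 ; Kira | 1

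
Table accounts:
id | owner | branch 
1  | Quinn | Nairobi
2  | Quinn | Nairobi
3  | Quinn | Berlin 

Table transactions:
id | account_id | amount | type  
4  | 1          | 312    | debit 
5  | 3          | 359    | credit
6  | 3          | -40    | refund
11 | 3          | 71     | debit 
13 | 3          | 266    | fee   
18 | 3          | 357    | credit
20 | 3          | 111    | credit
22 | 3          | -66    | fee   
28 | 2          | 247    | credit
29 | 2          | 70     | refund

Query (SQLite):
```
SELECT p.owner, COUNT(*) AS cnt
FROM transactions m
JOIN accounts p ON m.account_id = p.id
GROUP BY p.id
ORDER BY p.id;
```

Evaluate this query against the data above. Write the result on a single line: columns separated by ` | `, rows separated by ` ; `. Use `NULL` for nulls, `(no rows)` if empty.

Quinn | 1 ; Quinn | 2 ; Quinn | 7

Join each transactions row to its accounts via account_id.
Group joined rows by accounts.id; compute COUNT(*) per group.
  1: ids {4} → COUNT(*)=1
  2: ids {28, 29} → COUNT(*)=2
  3: ids {5, 6, 11, 13, 18, 20, 22} → COUNT(*)=7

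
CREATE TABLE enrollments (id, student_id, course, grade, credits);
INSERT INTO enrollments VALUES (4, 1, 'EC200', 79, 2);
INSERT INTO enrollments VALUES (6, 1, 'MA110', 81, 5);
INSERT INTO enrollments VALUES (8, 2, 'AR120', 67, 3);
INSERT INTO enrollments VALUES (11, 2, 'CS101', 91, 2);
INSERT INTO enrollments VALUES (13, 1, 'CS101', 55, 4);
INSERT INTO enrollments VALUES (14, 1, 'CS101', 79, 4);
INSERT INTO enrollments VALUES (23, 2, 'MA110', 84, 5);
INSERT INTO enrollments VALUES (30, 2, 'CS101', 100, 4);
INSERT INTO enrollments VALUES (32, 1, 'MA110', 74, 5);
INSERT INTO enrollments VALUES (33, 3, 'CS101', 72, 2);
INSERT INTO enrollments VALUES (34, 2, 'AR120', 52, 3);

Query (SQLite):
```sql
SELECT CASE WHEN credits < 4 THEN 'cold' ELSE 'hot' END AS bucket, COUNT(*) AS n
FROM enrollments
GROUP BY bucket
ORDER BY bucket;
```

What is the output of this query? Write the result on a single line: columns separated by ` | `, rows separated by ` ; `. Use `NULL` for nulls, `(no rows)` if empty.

Bucket rows by credits < 4 → 'cold' else 'hot'; count each bucket.

cold | 5 ; hot | 6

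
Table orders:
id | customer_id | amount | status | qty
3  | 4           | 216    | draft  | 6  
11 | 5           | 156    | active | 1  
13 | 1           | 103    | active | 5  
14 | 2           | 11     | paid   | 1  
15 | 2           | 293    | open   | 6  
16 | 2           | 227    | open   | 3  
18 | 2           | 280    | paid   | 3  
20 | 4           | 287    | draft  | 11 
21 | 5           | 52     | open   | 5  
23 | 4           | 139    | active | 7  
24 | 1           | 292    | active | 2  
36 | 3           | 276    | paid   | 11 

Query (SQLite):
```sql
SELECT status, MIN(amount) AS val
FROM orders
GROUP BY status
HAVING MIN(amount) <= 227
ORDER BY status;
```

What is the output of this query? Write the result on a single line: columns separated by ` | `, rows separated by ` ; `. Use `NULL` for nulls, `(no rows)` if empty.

Partition orders by status; compute MIN(amount) within each group.
HAVING: keep groups where MIN(amount) <= 227.
  active: ids {11, 13, 23, 24} → MIN(amount)=103
  draft: ids {3, 20} → MIN(amount)=216
  open: ids {15, 16, 21} → MIN(amount)=52
  paid: ids {14, 18, 36} → MIN(amount)=11

active | 103 ; draft | 216 ; open | 52 ; paid | 11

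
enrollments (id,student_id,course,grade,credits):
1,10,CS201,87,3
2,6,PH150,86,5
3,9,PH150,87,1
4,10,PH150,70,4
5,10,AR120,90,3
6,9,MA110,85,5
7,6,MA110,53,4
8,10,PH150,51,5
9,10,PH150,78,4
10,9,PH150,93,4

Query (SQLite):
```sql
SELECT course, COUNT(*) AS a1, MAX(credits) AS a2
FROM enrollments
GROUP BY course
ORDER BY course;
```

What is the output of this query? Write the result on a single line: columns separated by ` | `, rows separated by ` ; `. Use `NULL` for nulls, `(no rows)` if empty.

Group enrollments by course.
Per group compute: COUNT(*), MAX(credits).
  AR120: ids {5} → COUNT(*)=1, MAX(credits)=3
  CS201: ids {1} → COUNT(*)=1, MAX(credits)=3
  MA110: ids {6, 7} → COUNT(*)=2, MAX(credits)=5
  PH150: ids {2, 3, 4, 8, 9, 10} → COUNT(*)=6, MAX(credits)=5

AR120 | 1 | 3 ; CS201 | 1 | 3 ; MA110 | 2 | 5 ; PH150 | 6 | 5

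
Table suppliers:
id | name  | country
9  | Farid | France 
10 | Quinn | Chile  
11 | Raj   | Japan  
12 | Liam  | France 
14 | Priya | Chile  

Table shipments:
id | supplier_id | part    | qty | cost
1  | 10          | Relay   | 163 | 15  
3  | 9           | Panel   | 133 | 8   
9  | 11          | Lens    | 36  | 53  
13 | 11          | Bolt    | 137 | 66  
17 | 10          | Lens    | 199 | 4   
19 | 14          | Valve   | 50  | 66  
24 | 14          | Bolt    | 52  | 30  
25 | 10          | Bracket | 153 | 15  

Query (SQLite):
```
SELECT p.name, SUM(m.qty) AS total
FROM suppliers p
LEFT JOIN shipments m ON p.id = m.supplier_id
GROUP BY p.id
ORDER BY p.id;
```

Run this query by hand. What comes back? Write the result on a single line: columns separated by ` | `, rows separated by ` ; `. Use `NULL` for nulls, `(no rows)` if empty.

Farid | 133 ; Quinn | 515 ; Raj | 173 ; Liam | NULL ; Priya | 102

LEFT JOIN keeps every suppliers row; unmatched ones get NULL for shipments columns.
Group by suppliers.id and compute SUM(m.qty). SUM over an all-NULL group is NULL.
  9: ids {3} → SUM(m.qty)=133
  10: ids {1, 17, 25} → SUM(m.qty)=515
  11: ids {9, 13} → SUM(m.qty)=173
  12: ids {—} → SUM(m.qty)=NULL
  14: ids {19, 24} → SUM(m.qty)=102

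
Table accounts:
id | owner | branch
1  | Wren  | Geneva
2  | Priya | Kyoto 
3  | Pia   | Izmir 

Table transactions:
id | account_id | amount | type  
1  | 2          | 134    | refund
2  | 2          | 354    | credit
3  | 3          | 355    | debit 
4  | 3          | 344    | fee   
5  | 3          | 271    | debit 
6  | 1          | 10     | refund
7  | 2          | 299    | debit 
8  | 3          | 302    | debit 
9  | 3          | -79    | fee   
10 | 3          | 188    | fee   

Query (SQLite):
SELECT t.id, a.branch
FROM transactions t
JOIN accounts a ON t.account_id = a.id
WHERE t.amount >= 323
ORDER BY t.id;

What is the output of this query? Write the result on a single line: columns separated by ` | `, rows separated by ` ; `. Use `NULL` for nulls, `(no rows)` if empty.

Each transactions row matches the accounts row where account_id = accounts.id.
Then keep rows with t.amount >= 323.

2 | Kyoto ; 3 | Izmir ; 4 | Izmir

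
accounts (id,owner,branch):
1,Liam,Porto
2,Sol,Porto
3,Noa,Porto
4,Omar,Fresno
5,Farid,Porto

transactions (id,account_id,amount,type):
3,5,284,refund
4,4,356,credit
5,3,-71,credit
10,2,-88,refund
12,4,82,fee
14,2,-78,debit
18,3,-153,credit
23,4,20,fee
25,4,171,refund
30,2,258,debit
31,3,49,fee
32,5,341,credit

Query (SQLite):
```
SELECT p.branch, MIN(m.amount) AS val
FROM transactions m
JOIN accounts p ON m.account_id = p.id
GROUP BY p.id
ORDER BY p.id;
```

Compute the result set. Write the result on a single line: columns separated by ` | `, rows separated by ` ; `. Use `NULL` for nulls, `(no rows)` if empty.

Join each transactions row to its accounts via account_id.
Group joined rows by accounts.id; compute MIN(m.amount) per group.
  2: ids {10, 14, 30} → MIN(m.amount)=-88
  3: ids {5, 18, 31} → MIN(m.amount)=-153
  4: ids {4, 12, 23, 25} → MIN(m.amount)=20
  5: ids {3, 32} → MIN(m.amount)=284

Porto | -88 ; Porto | -153 ; Fresno | 20 ; Porto | 284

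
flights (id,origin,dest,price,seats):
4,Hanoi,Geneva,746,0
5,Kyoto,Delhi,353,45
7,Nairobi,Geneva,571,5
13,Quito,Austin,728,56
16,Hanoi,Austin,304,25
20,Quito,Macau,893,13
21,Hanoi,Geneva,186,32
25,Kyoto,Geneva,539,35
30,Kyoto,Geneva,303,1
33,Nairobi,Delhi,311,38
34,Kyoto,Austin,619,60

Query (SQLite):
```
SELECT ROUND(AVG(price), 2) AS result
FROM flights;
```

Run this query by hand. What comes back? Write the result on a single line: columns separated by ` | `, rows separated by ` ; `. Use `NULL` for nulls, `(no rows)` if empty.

504.82

All price values: [746, 353, 571, 728, 304, 893, 186, 539, 303, 311, 619].
AVG = 5553 / 11 (rounded to 2 dp).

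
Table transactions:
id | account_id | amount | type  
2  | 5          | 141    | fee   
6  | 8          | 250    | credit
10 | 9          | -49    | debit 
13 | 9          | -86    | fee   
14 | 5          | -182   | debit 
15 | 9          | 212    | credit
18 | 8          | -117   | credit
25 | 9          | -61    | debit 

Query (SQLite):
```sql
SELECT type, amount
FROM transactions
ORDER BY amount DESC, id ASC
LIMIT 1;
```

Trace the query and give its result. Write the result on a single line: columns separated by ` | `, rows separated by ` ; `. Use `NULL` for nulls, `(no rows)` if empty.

credit | 250

Sort by amount desc, tiebreak id asc: (250, id=6), (212, id=15), (141, id=2), (-49, id=10) …. Take first 1.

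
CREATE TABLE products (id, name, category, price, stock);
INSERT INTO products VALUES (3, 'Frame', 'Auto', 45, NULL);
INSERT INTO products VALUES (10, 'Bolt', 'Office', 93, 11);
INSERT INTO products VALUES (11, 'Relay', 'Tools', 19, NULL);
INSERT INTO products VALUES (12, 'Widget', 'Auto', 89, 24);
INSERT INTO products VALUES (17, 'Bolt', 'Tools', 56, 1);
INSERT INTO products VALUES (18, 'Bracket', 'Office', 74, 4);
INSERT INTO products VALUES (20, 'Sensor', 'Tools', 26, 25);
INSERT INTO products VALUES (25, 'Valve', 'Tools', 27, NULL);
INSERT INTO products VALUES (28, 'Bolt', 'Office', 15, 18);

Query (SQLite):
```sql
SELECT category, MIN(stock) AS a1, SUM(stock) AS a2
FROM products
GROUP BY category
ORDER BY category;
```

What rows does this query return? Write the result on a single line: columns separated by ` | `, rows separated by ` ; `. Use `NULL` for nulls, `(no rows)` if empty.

Group products by category.
Per group compute: MIN(stock), SUM(stock).
  Auto: ids {3, 12} → MIN(stock)=24, SUM(stock)=24
  Office: ids {10, 18, 28} → MIN(stock)=4, SUM(stock)=33
  Tools: ids {11, 17, 20, 25} → MIN(stock)=1, SUM(stock)=26

Auto | 24 | 24 ; Office | 4 | 33 ; Tools | 1 | 26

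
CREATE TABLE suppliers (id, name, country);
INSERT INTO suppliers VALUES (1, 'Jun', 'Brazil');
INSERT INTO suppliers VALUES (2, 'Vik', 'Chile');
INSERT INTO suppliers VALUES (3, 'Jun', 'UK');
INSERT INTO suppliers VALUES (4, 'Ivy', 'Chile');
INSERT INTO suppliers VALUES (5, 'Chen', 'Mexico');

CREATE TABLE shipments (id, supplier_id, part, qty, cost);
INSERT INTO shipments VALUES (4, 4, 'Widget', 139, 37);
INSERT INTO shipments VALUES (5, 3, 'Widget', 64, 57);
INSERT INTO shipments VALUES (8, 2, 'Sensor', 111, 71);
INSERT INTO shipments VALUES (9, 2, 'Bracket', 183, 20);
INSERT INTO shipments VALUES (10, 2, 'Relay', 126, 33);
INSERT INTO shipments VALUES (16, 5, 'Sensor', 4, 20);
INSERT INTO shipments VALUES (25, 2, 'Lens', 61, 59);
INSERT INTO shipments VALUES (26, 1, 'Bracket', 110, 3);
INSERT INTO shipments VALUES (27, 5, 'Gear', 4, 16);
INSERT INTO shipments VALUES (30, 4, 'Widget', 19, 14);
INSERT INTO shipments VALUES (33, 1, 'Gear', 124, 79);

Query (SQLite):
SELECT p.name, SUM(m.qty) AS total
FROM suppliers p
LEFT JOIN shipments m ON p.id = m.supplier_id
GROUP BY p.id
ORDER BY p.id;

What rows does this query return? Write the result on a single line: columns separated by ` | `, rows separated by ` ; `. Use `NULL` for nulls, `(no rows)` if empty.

Jun | 234 ; Vik | 481 ; Jun | 64 ; Ivy | 158 ; Chen | 8

LEFT JOIN keeps every suppliers row; unmatched ones get NULL for shipments columns.
Group by suppliers.id and compute SUM(m.qty). SUM over an all-NULL group is NULL.
  1: ids {26, 33} → SUM(m.qty)=234
  2: ids {8, 9, 10, 25} → SUM(m.qty)=481
  3: ids {5} → SUM(m.qty)=64
  4: ids {4, 30} → SUM(m.qty)=158
  5: ids {16, 27} → SUM(m.qty)=8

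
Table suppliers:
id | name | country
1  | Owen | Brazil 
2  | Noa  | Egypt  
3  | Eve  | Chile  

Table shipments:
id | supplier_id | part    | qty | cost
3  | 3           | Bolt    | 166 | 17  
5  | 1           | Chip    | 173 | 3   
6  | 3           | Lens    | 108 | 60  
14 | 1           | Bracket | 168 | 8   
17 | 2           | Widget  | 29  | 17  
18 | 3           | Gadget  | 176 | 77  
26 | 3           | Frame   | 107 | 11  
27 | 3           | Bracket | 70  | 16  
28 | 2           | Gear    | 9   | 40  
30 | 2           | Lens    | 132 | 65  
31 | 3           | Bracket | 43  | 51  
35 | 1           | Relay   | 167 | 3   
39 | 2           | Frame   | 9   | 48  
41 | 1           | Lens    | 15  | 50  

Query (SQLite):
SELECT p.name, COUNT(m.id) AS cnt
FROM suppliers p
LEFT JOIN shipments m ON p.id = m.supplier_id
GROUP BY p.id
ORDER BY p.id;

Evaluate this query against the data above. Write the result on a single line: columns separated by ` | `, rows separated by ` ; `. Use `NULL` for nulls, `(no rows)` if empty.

Owen | 4 ; Noa | 4 ; Eve | 6

LEFT JOIN keeps every suppliers row; unmatched ones get NULL for shipments columns.
Group by suppliers.id and compute COUNT(m.id). COUNT(col) of an all-NULL group is 0.
  1: ids {5, 14, 35, 41} → COUNT(m.id)=4
  2: ids {17, 28, 30, 39} → COUNT(m.id)=4
  3: ids {3, 6, 18, 26, 27, 31} → COUNT(m.id)=6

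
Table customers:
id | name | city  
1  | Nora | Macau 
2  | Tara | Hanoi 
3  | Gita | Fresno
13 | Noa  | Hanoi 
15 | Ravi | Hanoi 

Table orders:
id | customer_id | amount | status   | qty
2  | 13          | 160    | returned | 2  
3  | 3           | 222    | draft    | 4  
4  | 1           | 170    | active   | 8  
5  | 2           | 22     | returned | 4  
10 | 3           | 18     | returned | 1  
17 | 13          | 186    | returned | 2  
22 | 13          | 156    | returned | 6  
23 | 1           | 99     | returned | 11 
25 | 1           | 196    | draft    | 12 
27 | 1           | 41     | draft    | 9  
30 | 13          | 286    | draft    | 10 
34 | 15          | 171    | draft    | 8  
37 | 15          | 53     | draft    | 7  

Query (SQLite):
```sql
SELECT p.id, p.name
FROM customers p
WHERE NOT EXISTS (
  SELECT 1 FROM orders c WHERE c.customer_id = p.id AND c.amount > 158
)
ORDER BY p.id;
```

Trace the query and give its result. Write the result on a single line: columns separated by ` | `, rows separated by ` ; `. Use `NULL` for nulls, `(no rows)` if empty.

2 | Tara

For each customers row, check whether any orders with matching customer_id has amount > 158.
Keep rows where that is false.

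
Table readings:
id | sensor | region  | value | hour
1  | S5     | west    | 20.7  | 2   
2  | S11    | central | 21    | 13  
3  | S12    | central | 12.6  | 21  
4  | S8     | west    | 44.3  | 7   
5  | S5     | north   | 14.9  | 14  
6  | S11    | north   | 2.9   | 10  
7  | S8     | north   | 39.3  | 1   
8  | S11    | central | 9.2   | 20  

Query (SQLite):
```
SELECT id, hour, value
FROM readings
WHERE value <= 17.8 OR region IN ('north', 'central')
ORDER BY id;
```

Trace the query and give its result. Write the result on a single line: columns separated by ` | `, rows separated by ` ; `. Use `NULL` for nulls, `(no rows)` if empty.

value <= 17.8: ids {3, 5, 6, 8}
region IN ('north', 'central'): ids {2, 3, 5, 6, 7, 8}
Combine with OR.

2 | 13 | 21 ; 3 | 21 | 12.6 ; 5 | 14 | 14.9 ; 6 | 10 | 2.9 ; 7 | 1 | 39.3 ; 8 | 20 | 9.2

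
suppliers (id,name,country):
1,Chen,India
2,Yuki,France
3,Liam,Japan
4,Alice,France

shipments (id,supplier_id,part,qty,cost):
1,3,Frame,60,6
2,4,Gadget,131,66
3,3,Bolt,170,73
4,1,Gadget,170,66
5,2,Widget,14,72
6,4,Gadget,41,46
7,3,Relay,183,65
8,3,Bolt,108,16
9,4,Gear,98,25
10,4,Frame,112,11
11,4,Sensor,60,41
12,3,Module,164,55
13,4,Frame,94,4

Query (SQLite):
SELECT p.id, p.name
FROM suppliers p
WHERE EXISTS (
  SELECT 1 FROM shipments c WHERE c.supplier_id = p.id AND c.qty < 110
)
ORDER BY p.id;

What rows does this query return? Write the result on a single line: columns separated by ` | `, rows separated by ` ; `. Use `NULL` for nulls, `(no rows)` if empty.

For each suppliers row, check whether any shipments with matching supplier_id has qty < 110.
Keep rows where that is true.

2 | Yuki ; 3 | Liam ; 4 | Alice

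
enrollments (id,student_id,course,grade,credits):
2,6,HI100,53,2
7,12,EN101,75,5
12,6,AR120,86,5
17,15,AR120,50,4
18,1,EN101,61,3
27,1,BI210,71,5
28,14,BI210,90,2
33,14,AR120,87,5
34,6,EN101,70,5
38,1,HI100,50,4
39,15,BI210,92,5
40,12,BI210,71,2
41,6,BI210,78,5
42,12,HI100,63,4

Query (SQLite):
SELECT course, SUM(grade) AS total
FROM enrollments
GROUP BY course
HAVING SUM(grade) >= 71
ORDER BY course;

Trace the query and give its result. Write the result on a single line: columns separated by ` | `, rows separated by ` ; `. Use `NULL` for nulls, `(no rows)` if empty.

AR120 | 223 ; BI210 | 402 ; EN101 | 206 ; HI100 | 166

Partition enrollments by course; compute SUM(grade) within each group.
HAVING: keep groups where SUM(grade) >= 71.
  AR120: ids {12, 17, 33} → SUM(grade)=223
  BI210: ids {27, 28, 39, 40, 41} → SUM(grade)=402
  EN101: ids {7, 18, 34} → SUM(grade)=206
  HI100: ids {2, 38, 42} → SUM(grade)=166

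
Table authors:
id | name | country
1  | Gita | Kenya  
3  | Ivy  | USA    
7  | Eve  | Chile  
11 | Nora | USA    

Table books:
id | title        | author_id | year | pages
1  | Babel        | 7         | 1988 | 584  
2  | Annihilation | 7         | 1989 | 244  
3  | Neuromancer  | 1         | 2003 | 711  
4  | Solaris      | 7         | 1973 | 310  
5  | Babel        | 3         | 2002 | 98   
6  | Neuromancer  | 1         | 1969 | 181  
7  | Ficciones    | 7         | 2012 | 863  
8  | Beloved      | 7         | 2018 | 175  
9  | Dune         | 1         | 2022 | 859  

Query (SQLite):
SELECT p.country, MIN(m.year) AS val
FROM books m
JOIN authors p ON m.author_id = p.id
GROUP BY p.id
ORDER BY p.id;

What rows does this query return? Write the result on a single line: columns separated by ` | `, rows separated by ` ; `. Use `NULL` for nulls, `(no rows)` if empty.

Kenya | 1969 ; USA | 2002 ; Chile | 1973

Join each books row to its authors via author_id.
Group joined rows by authors.id; compute MIN(m.year) per group.
  1: ids {3, 6, 9} → MIN(m.year)=1969
  3: ids {5} → MIN(m.year)=2002
  7: ids {1, 2, 4, 7, 8} → MIN(m.year)=1973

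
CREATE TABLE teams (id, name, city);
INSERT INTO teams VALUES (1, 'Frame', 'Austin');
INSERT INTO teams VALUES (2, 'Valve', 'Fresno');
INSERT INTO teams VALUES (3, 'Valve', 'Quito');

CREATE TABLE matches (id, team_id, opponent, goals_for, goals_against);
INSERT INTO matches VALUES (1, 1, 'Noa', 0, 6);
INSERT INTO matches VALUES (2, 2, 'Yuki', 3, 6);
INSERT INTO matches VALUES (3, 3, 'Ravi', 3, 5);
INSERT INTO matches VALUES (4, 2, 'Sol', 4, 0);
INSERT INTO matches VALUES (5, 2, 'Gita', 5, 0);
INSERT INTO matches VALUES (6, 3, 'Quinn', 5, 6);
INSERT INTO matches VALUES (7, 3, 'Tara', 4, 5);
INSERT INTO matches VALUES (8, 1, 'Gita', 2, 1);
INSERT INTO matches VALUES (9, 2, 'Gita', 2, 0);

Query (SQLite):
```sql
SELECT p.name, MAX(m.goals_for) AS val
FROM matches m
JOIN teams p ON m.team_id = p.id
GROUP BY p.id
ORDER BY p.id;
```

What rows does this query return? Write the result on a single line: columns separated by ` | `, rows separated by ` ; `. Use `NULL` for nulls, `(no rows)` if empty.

Frame | 2 ; Valve | 5 ; Valve | 5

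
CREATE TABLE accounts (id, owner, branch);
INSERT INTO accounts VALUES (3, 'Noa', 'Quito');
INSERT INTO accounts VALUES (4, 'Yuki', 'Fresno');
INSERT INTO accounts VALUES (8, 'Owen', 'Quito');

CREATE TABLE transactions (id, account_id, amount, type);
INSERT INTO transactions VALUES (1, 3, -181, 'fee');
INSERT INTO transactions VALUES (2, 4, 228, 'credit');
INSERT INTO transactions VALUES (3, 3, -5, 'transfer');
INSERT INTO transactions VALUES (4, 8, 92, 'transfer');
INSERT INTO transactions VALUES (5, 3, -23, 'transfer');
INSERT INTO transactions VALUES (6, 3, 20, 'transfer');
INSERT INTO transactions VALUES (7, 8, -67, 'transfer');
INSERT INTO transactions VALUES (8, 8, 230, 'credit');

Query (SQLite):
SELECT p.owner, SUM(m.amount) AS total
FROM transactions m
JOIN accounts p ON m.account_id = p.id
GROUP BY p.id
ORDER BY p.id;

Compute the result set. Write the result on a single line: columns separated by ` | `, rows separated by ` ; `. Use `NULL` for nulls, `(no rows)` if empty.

Noa | -189 ; Yuki | 228 ; Owen | 255

Join each transactions row to its accounts via account_id.
Group joined rows by accounts.id; compute SUM(m.amount) per group.
  3: ids {1, 3, 5, 6} → SUM(m.amount)=-189
  4: ids {2} → SUM(m.amount)=228
  8: ids {4, 7, 8} → SUM(m.amount)=255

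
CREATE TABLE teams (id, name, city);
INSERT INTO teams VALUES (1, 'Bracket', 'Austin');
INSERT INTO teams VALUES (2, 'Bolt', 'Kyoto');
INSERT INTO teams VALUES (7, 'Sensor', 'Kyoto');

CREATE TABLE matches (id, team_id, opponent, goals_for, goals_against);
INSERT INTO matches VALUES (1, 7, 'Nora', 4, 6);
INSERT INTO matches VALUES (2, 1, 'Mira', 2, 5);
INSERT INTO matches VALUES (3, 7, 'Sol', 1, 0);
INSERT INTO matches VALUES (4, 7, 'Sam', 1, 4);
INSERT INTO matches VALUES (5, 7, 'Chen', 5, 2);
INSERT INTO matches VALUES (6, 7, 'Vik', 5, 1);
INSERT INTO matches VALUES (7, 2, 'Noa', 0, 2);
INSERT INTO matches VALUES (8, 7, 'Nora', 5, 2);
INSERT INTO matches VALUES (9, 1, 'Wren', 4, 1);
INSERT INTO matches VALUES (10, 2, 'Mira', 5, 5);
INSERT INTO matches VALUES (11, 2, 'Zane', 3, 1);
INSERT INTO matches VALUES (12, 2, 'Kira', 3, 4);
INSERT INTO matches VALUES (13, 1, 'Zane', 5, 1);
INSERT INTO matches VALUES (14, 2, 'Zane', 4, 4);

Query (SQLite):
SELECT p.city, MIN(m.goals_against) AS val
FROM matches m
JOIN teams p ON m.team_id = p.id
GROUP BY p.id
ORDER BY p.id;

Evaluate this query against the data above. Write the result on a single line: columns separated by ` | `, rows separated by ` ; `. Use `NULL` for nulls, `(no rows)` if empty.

Join each matches row to its teams via team_id.
Group joined rows by teams.id; compute MIN(m.goals_against) per group.
  1: ids {2, 9, 13} → MIN(m.goals_against)=1
  2: ids {7, 10, 11, 12, 14} → MIN(m.goals_against)=1
  7: ids {1, 3, 4, 5, 6, 8} → MIN(m.goals_against)=0

Austin | 1 ; Kyoto | 1 ; Kyoto | 0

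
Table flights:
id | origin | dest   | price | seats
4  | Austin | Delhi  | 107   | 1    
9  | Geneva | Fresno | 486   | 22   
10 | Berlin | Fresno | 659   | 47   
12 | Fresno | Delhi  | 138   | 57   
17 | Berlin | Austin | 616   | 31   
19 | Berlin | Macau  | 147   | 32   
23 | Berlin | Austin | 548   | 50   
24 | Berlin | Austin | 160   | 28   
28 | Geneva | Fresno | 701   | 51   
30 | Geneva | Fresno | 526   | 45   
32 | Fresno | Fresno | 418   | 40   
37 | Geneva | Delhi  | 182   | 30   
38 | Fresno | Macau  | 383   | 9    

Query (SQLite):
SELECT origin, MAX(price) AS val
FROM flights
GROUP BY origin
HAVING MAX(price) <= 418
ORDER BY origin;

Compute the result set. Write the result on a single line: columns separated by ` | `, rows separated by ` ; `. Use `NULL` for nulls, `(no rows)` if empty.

Austin | 107 ; Fresno | 418

Partition flights by origin; compute MAX(price) within each group.
HAVING: keep groups where MAX(price) <= 418.
  Austin: ids {4} → MAX(price)=107
  Berlin: ids {10, 17, 19, 23, 24} → MAX(price)=659
  Fresno: ids {12, 32, 38} → MAX(price)=418
  Geneva: ids {9, 28, 30, 37} → MAX(price)=701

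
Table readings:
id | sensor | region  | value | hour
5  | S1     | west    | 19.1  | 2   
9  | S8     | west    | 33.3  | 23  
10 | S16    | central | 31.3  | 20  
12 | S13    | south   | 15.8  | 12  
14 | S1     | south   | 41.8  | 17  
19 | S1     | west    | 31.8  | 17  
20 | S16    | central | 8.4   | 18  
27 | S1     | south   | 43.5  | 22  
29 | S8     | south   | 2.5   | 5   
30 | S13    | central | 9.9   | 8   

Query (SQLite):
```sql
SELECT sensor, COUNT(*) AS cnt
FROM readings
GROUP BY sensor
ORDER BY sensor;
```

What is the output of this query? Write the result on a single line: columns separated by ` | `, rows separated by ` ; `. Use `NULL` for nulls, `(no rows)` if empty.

S1 | 4 ; S13 | 2 ; S16 | 2 ; S8 | 2

Partition readings by sensor; compute COUNT(*) within each group.
  S1: ids {5, 14, 19, 27} → COUNT(*)=4
  S13: ids {12, 30} → COUNT(*)=2
  S16: ids {10, 20} → COUNT(*)=2
  S8: ids {9, 29} → COUNT(*)=2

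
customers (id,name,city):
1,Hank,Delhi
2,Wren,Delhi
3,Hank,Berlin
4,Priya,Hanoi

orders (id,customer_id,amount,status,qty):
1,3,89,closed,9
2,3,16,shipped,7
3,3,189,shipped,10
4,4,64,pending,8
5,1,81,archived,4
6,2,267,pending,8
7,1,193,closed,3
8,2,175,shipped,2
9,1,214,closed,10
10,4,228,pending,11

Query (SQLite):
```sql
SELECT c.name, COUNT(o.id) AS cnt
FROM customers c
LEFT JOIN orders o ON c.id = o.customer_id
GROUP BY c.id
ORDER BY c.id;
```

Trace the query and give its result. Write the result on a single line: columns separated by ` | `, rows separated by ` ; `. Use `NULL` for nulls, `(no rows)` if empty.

Hank | 3 ; Wren | 2 ; Hank | 3 ; Priya | 2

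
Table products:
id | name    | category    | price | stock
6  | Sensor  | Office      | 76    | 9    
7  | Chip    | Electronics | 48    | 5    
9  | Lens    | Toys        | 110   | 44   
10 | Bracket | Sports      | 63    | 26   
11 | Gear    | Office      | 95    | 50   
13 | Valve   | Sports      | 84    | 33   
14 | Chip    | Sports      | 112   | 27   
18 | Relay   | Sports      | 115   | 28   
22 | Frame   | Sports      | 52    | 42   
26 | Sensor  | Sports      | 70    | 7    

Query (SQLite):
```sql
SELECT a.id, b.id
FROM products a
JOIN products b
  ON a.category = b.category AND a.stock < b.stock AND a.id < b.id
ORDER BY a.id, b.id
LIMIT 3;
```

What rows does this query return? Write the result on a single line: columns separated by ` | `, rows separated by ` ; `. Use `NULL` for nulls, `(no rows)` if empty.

Pairs (a,b) with same category, a.stock < b.stock, a.id < b.id.
category groups: Electronics:{7} Office:{6,11} Sports:{10,13,14,18,22,26} Toys:{9}
Ordered by (a.id, b.id); first 3.

6 | 11 ; 10 | 13 ; 10 | 14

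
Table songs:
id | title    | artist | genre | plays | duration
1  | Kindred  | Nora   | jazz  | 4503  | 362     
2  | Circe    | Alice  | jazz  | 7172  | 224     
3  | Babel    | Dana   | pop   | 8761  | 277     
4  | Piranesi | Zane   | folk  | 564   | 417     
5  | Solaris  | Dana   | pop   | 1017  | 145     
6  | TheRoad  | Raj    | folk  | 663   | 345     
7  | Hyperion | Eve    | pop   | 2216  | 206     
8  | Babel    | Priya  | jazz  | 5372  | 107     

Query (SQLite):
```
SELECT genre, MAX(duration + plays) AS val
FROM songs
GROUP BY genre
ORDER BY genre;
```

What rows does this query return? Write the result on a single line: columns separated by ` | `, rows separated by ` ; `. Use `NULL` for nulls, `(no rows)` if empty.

folk | 1008 ; jazz | 7396 ; pop | 9038

For each row compute duration + plays.
Group by genre; take MAX of the expression per group.
  folk: ids {4, 6} → MAX(duration + plays)=1008
  jazz: ids {1, 2, 8} → MAX(duration + plays)=7396
  pop: ids {3, 5, 7} → MAX(duration + plays)=9038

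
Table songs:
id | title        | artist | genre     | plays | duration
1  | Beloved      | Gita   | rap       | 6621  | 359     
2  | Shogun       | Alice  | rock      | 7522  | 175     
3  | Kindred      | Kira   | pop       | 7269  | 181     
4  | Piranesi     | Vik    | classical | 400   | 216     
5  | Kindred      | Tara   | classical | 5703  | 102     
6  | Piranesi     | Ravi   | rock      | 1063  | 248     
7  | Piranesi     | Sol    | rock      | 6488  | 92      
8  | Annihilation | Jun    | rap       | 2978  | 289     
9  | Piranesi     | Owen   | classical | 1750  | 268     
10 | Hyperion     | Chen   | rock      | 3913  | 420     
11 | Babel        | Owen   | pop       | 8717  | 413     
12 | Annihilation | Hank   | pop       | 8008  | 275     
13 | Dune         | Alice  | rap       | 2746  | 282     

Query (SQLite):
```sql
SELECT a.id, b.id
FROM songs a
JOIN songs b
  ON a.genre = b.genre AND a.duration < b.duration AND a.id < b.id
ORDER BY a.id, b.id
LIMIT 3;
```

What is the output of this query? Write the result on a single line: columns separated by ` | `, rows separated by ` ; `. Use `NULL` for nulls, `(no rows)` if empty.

2 | 6 ; 2 | 10 ; 3 | 11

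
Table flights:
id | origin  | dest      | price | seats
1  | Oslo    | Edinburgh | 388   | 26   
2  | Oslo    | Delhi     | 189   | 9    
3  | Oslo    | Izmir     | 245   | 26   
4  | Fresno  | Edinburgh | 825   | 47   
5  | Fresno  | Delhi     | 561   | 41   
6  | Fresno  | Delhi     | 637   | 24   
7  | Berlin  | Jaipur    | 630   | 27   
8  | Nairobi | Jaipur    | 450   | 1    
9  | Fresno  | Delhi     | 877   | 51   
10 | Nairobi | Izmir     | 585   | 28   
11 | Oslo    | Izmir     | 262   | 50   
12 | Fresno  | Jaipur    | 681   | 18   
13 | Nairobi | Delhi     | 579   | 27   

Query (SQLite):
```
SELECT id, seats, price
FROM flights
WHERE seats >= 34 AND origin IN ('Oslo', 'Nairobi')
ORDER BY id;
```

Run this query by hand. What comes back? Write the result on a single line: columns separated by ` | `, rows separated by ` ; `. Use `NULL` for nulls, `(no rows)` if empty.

seats >= 34: ids {4, 5, 9, 11}
origin IN ('Oslo', 'Nairobi'): ids {1, 2, 3, 8, 10, 11, 13}
Combine with AND.

11 | 50 | 262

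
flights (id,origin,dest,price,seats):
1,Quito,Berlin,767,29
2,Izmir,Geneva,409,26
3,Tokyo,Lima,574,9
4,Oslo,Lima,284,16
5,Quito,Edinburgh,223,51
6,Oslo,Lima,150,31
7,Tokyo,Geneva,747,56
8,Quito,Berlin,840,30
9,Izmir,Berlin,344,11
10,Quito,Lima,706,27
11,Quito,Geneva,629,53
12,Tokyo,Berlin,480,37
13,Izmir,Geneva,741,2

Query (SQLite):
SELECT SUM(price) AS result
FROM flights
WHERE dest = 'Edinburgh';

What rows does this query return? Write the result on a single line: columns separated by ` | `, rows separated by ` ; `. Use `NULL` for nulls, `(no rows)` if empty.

223

Rows where dest='Edinburgh' → price values: [223].
SUM of non-NULL values = 223.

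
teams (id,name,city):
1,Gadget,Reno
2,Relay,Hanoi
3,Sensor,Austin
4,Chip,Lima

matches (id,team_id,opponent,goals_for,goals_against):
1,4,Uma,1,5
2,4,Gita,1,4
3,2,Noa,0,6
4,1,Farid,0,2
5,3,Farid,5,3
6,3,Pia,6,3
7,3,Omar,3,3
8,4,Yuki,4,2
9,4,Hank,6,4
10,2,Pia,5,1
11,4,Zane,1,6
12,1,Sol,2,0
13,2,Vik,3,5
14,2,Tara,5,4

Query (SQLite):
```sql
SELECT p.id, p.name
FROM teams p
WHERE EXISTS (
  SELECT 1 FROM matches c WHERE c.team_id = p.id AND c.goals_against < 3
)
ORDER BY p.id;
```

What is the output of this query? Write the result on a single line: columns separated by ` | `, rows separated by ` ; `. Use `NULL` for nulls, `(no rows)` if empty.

For each teams row, check whether any matches with matching team_id has goals_against < 3.
Keep rows where that is true.

1 | Gadget ; 2 | Relay ; 4 | Chip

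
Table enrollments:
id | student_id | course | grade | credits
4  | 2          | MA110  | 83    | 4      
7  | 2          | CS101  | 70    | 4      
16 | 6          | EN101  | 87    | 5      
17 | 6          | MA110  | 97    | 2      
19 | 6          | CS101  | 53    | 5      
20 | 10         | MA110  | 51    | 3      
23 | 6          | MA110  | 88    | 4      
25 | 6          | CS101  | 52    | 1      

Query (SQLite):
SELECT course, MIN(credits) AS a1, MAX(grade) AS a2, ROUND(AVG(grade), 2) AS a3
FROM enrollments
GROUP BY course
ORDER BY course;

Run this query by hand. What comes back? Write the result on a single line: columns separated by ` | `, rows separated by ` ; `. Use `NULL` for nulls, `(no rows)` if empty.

CS101 | 1 | 70 | 58.33 ; EN101 | 5 | 87 | 87 ; MA110 | 2 | 97 | 79.75

Group enrollments by course.
Per group compute: MIN(credits), MAX(grade), ROUND(AVG(grade), 2).
  CS101: ids {7, 19, 25} → MIN(credits)=1, MAX(grade)=70, ROUND(AVG(grade), 2)=58.33
  EN101: ids {16} → MIN(credits)=5, MAX(grade)=87, ROUND(AVG(grade), 2)=87
  MA110: ids {4, 17, 20, 23} → MIN(credits)=2, MAX(grade)=97, ROUND(AVG(grade), 2)=79.75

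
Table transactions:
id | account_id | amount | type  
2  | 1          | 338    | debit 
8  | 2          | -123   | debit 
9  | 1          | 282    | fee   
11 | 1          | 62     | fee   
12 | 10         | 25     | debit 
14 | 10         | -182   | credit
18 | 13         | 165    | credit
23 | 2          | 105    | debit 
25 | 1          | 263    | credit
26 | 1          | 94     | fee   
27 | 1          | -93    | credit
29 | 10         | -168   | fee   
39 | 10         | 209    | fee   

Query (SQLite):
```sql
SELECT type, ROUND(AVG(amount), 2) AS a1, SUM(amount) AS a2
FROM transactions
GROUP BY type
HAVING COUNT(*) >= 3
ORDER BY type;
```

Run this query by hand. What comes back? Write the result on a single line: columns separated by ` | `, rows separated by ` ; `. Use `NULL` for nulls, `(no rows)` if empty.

credit | 38.25 | 153 ; debit | 86.25 | 345 ; fee | 95.8 | 479

Group transactions by type.
Per group compute: ROUND(AVG(amount), 2), SUM(amount).
HAVING: drop groups with fewer than 3 rows.
  credit: ids {14, 18, 25, 27} → ROUND(AVG(amount), 2)=38.25, SUM(amount)=153
  debit: ids {2, 8, 12, 23} → ROUND(AVG(amount), 2)=86.25, SUM(amount)=345
  fee: ids {9, 11, 26, 29, 39} → ROUND(AVG(amount), 2)=95.8, SUM(amount)=479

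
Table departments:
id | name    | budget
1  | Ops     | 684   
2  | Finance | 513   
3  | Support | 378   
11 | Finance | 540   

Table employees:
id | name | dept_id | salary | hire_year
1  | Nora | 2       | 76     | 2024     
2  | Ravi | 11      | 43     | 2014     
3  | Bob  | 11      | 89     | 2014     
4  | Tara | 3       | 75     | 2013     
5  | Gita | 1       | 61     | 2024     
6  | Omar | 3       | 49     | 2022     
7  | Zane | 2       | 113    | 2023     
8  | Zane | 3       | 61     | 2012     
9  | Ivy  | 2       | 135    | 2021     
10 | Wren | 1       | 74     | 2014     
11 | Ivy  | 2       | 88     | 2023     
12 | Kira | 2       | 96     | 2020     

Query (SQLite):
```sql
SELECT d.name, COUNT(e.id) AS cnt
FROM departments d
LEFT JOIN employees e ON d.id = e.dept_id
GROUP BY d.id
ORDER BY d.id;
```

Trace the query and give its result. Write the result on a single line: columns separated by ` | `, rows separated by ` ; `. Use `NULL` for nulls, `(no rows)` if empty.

LEFT JOIN keeps every departments row; unmatched ones get NULL for employees columns.
Group by departments.id and compute COUNT(e.id). COUNT(col) of an all-NULL group is 0.
  1: ids {5, 10} → COUNT(e.id)=2
  2: ids {1, 7, 9, 11, 12} → COUNT(e.id)=5
  3: ids {4, 6, 8} → COUNT(e.id)=3
  11: ids {2, 3} → COUNT(e.id)=2

Ops | 2 ; Finance | 5 ; Support | 3 ; Finance | 2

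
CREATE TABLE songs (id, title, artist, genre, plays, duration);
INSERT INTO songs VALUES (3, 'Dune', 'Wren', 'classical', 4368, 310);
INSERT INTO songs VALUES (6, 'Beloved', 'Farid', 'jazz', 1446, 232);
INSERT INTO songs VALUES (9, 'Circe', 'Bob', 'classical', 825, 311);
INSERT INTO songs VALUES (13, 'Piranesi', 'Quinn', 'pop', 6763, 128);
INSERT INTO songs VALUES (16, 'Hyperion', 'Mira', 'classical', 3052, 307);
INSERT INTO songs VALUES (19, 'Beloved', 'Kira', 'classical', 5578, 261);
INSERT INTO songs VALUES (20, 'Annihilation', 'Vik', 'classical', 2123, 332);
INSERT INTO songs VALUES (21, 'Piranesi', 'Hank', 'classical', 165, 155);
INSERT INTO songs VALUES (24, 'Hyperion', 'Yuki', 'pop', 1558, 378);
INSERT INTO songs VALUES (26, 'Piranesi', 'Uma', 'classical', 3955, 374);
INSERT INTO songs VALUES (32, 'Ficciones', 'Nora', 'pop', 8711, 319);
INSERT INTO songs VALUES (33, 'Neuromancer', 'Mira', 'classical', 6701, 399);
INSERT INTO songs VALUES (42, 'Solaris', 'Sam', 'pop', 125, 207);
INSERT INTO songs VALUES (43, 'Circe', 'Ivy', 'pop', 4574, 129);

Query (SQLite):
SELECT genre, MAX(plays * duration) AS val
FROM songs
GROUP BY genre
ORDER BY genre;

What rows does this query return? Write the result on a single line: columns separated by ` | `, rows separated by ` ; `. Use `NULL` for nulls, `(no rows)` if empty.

For each row compute plays * duration.
Group by genre; take MAX of the expression per group.
  classical: ids {3, 9, 16, 19, 20, 21, 26, 33} → MAX(plays * duration)=2673699
  jazz: ids {6} → MAX(plays * duration)=335472
  pop: ids {13, 24, 32, 42, 43} → MAX(plays * duration)=2778809

classical | 2673699 ; jazz | 335472 ; pop | 2778809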